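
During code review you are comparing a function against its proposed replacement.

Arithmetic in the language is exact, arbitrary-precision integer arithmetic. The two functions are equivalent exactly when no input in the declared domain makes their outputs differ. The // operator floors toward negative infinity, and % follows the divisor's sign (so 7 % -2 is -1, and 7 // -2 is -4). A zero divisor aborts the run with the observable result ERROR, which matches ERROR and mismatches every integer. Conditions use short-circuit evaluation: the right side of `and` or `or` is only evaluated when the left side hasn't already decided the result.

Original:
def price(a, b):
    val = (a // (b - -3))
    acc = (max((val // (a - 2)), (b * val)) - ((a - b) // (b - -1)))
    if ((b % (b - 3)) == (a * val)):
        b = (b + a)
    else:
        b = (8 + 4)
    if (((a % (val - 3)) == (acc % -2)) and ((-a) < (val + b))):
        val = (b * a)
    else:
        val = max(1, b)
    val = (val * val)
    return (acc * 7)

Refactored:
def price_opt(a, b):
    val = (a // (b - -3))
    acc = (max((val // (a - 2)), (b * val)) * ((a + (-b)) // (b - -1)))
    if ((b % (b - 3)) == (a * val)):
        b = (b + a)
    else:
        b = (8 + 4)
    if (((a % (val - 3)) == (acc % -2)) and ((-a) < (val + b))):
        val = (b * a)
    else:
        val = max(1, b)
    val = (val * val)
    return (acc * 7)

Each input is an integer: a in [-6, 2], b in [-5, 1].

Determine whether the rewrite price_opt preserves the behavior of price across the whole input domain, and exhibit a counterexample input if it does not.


Not equivalent: a=-6, b=-4 separates them (-7 vs 0).
price: val = 6; acc = -1; ((b % (b - 3)) == (a * val)) -> false; b = 12; (((a % (val - 3)) == (acc % -2)) and ((-a) < (val + b))) -> false; val = 12; val = 144; return -7
price_opt: val = 6; acc = 0; ((b % (b - 3)) == (a * val)) -> false; b = 12; (((a % (val - 3)) == (acc % -2)) and ((-a) < (val + b))) -> true; val = -72; val = 5184; return 0
verdict: not equivalent; witness: a=-6, b=-4


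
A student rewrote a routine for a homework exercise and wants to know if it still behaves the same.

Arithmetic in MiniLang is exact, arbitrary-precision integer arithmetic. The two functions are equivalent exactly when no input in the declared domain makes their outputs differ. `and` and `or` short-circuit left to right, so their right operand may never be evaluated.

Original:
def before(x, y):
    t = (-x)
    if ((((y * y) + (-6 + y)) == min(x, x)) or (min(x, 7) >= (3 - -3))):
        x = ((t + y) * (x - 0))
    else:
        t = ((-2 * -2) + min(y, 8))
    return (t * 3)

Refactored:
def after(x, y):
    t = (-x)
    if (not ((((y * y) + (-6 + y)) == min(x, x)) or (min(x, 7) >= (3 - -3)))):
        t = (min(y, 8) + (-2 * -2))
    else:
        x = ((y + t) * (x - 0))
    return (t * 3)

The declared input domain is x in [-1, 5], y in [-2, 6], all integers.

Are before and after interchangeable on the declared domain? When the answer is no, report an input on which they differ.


Equivalent — the differences include boolean connective usage differs, yet no declared input distinguishes the two.
Tracing x=1, y=5: before: t=-1, then ((((y * y) + (-6 + y)) == min(x, x)) or (min(x, 7) >= (3 - -3))) is false, then t=9, then returns 27 | after: t=-1, then (not ((((y * y) + (-6 + y)) == min(x, x)) or (min(x, 7) >= (3 - -3)))) is true, then t=9, then returns 27 — matching result 27.
Across all 63 domain points the two functions coincide.
verdict: equivalent


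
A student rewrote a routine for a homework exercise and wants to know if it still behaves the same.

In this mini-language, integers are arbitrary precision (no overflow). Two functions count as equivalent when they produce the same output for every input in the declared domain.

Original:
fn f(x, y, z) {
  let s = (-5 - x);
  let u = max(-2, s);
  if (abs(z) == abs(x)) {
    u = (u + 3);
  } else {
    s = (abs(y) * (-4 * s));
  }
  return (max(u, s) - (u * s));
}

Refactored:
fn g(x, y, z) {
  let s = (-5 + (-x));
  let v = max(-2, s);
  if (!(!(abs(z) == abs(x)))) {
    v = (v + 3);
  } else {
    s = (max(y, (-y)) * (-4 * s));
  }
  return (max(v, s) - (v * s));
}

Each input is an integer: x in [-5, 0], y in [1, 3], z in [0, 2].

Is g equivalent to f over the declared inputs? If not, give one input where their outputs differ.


The two are interchangeable: local variable names differ, min/max/abs usage differs, boolean connective usage differs, arithmetic usage differs, and every declared input agrees.
One worked example (x=-3, y=2, z=1) — f: s = -2; u = -2; (abs(z) == abs(x)) -> false; s = 16; return 48; g: s = -2; v = -2; (!(!(abs(z) == abs(x)))) -> false; s = 16; return 48; agreement on 48.
Across all 54 domain points the two functions coincide.
verdict: equivalent


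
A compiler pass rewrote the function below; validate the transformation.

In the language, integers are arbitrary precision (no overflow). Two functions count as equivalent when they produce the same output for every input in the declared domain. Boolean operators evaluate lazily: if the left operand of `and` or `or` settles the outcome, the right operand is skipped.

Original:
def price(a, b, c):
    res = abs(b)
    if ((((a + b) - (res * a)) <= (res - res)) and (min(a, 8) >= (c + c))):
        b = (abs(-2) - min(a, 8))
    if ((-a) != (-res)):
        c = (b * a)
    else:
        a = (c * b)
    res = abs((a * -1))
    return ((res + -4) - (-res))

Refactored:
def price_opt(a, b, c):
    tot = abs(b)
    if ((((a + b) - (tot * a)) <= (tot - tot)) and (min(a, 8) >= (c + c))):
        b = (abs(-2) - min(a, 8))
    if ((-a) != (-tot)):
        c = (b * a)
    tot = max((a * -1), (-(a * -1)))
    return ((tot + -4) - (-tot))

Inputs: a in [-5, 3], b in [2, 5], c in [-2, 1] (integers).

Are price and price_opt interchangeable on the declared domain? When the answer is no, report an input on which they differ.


The rewrite breaks on a=2, b=2, c=-2, where the results are -4 and 0.
price: res=2, then ((((a + b) - (res * a)) <= (res - res)) and (min(a, 8) >= (c + c))) is true, then b=0, then ((-a) != (-res)) is false, then a=0, then res=0, then returns -4
price_opt: tot=2, then ((((a + b) - (tot * a)) <= (tot - tot)) and (min(a, 8) >= (c + c))) is true, then b=0, then ((-a) != (-tot)) is false, then tot=2, then returns 0
verdict: not equivalent; witness: a=2, b=2, c=-2


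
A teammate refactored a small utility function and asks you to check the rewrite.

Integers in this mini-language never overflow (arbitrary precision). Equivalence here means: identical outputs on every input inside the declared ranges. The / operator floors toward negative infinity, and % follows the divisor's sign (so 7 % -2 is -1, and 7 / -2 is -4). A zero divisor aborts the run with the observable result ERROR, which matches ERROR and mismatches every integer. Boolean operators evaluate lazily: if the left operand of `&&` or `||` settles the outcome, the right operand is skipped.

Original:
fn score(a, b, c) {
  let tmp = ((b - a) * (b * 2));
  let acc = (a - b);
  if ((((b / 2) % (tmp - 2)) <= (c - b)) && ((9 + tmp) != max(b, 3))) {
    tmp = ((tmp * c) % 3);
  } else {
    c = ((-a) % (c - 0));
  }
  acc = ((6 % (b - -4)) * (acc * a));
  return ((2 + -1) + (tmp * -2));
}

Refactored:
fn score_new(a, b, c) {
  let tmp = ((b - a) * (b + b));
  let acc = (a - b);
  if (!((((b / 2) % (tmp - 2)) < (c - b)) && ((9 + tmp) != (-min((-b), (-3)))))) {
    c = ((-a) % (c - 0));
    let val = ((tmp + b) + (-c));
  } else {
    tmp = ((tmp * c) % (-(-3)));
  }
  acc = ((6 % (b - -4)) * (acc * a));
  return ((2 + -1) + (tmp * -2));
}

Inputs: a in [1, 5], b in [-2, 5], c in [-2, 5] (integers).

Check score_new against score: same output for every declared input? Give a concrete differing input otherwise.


Take a=1, b=-1, c=0.
score: tmp becomes 4; next acc becomes 2; next ((((b / 2) % (tmp - 2)) <= (c - b)) && ((9 + tmp) != max(b, 3))) evaluates to true; next tmp becomes 0; next acc becomes 0; next final value 1
score_new: tmp becomes 4; next acc becomes 2; next (!((((b / 2) % (tmp - 2)) < (c - b)) && ((9 + tmp) != (-min((-b), (-3)))))) evaluates to true; next hits division by zero so the output is ERROR
1 and ERROR differ, so these are not the same function on this domain.
verdict: not equivalent; witness: a=1, b=-1, c=0


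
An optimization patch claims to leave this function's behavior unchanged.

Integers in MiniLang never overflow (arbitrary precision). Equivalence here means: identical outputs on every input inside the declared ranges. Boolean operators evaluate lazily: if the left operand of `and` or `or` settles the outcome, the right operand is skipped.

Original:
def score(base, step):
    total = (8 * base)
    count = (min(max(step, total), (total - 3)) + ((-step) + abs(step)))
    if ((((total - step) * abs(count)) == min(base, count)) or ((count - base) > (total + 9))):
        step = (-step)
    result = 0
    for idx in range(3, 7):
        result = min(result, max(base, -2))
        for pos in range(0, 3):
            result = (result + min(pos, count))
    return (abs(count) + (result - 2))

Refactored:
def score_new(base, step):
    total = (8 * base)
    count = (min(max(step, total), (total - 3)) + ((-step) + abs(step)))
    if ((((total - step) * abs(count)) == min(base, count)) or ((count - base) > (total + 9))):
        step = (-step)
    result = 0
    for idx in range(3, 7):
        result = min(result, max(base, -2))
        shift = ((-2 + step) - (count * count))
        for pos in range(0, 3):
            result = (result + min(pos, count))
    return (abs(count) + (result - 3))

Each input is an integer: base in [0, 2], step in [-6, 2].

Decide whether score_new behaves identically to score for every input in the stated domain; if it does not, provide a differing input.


Input base=0, step=-6: 10 from score versus 9 from score_new.
verdict: not equivalent; witness: base=0, step=-6


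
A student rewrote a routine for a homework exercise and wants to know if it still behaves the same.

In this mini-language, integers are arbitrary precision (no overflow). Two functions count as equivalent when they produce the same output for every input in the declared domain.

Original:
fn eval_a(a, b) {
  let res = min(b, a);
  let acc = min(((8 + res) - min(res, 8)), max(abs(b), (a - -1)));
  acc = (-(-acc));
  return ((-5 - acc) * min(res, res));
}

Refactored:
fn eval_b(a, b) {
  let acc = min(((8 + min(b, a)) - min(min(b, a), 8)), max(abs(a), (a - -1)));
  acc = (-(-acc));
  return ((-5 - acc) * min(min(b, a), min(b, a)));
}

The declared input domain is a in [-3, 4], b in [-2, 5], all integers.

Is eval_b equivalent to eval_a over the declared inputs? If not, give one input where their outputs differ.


Evaluate both at a=-3, b=-2.
eval_a: res = -3; acc = 2; acc = 2; return 21
eval_b: acc = 3; acc = 3; return 24
21 against 24: the behavior changed.
verdict: not equivalent; witness: a=-3, b=-2


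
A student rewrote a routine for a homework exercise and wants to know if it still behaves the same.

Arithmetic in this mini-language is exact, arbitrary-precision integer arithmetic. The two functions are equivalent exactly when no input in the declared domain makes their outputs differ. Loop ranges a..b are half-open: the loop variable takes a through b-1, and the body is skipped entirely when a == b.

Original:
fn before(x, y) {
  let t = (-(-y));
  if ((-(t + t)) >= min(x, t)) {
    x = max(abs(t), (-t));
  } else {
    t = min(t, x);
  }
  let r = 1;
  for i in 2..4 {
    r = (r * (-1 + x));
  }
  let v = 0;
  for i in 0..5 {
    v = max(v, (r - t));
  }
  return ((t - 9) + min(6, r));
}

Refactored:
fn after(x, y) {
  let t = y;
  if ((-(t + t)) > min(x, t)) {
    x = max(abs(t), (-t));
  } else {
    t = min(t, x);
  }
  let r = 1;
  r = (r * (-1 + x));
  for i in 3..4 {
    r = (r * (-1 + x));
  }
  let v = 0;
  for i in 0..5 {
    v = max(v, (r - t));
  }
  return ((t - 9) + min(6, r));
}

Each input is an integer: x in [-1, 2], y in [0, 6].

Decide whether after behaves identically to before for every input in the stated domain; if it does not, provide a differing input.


Take x=1, y=0.
before: t becomes 0; next ((-(t + t)) >= min(x, t)) evaluates to true; next x becomes 0; next r becomes 1; next at i=2:; next r becomes -1; next at i=3:; next r becomes 1; next v becomes 0; next at i=0:; next v becomes 1; next at i=1:; next v becomes 1; next at i=2:; next v becomes 1; next at i=3:; next v becomes 1; next at i=4:; next v becomes 1; next final value -8
after: t becomes 0; next ((-(t + t)) > min(x, t)) evaluates to false; next t becomes 0; next r becomes 1; next r becomes 0; next at i=3:; next r becomes 0; next v becomes 0; next at i=0:; next v becomes 0; next at i=1:; next v becomes 0; next at i=2:; next v becomes 0; next at i=3:; next v becomes 0; next at i=4:; next v becomes 0; next final value -9
-8 != -9, so the rewrite changes behavior.
verdict: not equivalent; witness: x=1, y=0


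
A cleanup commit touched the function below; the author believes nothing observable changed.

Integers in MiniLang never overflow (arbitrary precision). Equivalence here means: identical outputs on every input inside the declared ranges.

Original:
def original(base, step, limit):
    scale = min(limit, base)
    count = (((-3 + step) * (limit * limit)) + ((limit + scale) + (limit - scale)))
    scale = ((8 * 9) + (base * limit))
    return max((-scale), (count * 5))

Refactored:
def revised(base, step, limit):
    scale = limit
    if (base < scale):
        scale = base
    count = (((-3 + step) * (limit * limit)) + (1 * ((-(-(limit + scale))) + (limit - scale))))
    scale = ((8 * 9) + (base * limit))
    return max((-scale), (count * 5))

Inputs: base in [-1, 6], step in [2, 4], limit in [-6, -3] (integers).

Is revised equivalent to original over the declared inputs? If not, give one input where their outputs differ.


Equivalent — the differences include comparison usage differs, plus statement counts differ, plus min/max/abs usage differs, plus branching structure differs, plus arithmetic usage differs, plus constant usage differs, yet no declared input distinguishes the two.
As a probe, take base=5, step=2, limit=-4: original runs scale becomes -4; next count becomes -24; next scale becomes 52; next final value -52; revised runs scale becomes -4; next (base < scale) evaluates to false; next count becomes -24; next scale becomes 52; next final value -52; both end at -52.
Across all 96 domain points the two functions coincide.
verdict: equivalent


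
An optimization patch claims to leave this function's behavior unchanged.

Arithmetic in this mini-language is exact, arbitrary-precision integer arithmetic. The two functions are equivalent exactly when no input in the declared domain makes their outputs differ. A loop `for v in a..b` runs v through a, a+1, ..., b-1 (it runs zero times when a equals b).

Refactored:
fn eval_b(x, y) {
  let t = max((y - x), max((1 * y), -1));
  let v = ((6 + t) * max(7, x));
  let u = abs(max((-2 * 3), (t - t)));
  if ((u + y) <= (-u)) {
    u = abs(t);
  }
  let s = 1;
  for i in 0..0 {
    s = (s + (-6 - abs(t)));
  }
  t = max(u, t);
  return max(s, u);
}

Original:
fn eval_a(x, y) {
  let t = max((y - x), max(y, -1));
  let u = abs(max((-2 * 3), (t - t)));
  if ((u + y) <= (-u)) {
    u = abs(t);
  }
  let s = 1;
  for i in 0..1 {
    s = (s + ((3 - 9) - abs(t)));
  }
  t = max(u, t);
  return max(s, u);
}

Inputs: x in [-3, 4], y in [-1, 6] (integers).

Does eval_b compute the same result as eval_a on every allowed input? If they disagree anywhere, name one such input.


These are not equivalent — on x=-3, y=1 the outputs split (0 vs 1).
eval_a: t = 4; u = 0; ((u + y) <= (-u)) -> false; s = 1; [i=0]; s = -9; t = 4; return 0
eval_b: t = 4; v = 70; u = 0; ((u + y) <= (-u)) -> false; s = 1; the i loop: no iterations; t = 4; return 1
verdict: not equivalent; witness: x=-3, y=1


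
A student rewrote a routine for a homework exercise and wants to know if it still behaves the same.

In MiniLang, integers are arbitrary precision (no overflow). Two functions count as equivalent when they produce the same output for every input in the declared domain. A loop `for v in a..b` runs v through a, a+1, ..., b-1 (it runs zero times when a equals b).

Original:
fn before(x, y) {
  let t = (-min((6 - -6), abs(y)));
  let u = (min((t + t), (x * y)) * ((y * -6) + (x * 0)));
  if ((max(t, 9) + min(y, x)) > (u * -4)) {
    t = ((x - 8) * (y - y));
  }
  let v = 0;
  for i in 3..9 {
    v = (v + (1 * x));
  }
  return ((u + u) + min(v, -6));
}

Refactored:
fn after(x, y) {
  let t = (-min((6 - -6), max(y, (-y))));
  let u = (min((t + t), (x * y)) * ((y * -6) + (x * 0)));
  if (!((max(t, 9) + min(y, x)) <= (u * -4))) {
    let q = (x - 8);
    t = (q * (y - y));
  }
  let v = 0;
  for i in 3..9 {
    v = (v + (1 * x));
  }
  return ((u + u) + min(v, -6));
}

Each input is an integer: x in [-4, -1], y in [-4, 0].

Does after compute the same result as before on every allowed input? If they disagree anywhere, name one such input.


The two versions differ — the changes include min/max/abs usage differs; and local variable names differ; and comparison usage differs; and boolean connective usage differs; and statement counts differ.
Tracing x=-2, y=-1: before: t = -1; u = -12; ((max(t, 9) + min(y, x)) > (u * -4)) -> false; v = 0; [i=3]; v = -2; [i=4]; v = -4; [i=5]; v = -6; [i=6]; v = -8; [i=7]; v = -10; [i=8]; v = -12; return -36 | after: t = -1; u = -12; (!((max(t, 9) + min(y, x)) <= (u * -4))) -> false; v = 0; [i=3]; v = -2; [i=4]; v = -4; [i=5]; v = -6; [i=6]; v = -8; [i=7]; v = -10; [i=8]; v = -12; return -36 — matching result -36.
Across all 20 domain points the two functions coincide.
verdict: equivalent


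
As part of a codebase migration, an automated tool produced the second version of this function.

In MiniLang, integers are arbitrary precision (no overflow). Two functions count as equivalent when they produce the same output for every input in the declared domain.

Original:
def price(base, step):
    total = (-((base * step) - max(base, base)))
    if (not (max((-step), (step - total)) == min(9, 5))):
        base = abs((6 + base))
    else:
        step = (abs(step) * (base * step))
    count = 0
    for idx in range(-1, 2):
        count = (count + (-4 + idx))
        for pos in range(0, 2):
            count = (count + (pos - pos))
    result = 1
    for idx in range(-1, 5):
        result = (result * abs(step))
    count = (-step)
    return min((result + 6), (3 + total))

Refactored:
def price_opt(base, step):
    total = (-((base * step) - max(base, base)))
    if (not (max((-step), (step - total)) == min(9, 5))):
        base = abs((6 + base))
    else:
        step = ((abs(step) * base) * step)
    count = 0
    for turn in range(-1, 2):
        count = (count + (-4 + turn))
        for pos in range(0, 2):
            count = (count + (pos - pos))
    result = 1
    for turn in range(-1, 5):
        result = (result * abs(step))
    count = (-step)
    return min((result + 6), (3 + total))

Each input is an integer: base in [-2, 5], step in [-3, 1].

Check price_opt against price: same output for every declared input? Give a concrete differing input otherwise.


Reading the diff, among the changes: local variable names differ.
One worked example (base=3, step=1) — price: total := 0 | (not (max((-step), (step - total)) == min(9, 5))): true | base := 9 | count := 0 | iter idx=-1: | count := -5 | iter pos=0: | count := -5 | iter pos=1: | count := -5 | iter idx=0: | count := -9 | iter pos=0: | count := -9 | iter pos=1: | count := -9 | iter idx=1: | count := -12 | iter pos=0: | count := -12 | iter pos=1: | count := -12 | result := 1 | iter idx=-1: | result := 1 | iter idx=0: | result := 1 | iter idx=1: | result := 1 | iter idx=2: | result := 1 | iter idx=3: | result := 1 | iter idx=4: | result := 1 | count := -1 | result 3; price_opt: total := 0 | (not (max((-step), (step - total)) == min(9, 5))): true | base := 9 | count := 0 | iter turn=-1: | count := -5 | iter pos=0: | count := -5 | iter pos=1: | count := -5 | iter turn=0: | count := -9 | iter pos=0: | count := -9 | iter pos=1: | count := -9 | iter turn=1: | count := -12 | iter pos=0: | count := -12 | iter pos=1: | count := -12 | result := 1 | iter turn=-1: | result := 1 | iter turn=0: | result := 1 | iter turn=1: | result := 1 | iter turn=2: | result := 1 | iter turn=3: | result := 1 | iter turn=4: | result := 1 | count := -1 | result 3; agreement on 3.
Every one of the 40 inputs gives matching results.
verdict: equivalent


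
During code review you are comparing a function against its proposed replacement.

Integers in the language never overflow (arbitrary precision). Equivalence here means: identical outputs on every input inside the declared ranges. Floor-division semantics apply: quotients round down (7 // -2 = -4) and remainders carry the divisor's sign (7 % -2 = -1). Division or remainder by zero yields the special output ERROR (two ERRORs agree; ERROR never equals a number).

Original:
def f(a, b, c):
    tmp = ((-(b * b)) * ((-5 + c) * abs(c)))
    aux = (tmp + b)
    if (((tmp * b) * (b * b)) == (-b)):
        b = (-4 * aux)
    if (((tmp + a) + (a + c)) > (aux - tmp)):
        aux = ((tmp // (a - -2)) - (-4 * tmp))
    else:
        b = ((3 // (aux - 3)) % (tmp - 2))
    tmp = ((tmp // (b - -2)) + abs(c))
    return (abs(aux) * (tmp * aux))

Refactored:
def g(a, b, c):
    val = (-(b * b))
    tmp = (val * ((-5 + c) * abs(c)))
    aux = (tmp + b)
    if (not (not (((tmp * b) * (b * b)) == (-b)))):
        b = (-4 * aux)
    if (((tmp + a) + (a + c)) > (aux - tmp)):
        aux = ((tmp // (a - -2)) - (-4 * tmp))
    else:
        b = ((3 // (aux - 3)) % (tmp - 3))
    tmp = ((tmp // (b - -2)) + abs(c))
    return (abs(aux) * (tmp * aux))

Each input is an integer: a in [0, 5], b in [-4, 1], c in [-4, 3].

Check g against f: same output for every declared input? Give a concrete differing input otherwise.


Input a=0, b=1, c=0: 0 from f versus ERROR from g.
verdict: not equivalent; witness: a=0, b=1, c=0


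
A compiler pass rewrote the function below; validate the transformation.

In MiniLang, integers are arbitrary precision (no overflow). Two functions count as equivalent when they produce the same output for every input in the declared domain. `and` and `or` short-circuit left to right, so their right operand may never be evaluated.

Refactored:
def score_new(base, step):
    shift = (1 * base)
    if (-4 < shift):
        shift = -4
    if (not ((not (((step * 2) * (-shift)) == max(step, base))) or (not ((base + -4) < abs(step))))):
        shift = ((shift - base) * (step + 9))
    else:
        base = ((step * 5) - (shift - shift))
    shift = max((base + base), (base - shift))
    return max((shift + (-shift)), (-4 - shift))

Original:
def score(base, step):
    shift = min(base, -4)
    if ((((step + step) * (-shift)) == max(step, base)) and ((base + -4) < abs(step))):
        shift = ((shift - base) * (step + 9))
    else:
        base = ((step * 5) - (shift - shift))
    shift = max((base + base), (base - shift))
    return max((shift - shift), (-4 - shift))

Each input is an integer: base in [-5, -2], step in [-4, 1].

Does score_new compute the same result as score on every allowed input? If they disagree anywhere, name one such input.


Changes here: constant usage differs; and branching structure differs; and min/max/abs usage differs; and statement counts differ; and arithmetic usage differs; and comparison usage differs; and boolean connective usage differs; the full 24-point sweep finds no disagreement.
verdict: equivalent


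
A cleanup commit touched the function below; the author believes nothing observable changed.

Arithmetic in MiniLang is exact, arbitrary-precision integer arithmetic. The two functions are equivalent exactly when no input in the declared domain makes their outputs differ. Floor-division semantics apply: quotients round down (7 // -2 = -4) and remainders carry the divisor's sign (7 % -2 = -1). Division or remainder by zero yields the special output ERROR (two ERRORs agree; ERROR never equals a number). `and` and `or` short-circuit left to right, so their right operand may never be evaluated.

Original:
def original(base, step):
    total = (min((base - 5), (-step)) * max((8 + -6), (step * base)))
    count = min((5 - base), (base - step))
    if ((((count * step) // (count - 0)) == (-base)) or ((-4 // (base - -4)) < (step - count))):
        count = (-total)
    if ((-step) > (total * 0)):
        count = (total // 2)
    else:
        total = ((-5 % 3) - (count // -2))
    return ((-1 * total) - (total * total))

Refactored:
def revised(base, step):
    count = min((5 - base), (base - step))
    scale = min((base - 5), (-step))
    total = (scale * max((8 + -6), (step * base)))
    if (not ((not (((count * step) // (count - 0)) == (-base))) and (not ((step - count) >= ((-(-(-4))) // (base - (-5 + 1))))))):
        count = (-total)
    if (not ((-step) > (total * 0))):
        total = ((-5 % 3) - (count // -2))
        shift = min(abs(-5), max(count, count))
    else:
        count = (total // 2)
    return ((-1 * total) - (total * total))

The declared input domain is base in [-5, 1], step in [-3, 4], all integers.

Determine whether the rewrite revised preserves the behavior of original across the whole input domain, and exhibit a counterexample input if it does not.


On input base=1, step=0, original returns -6 while revised returns -30.
verdict: not equivalent; witness: base=1, step=0


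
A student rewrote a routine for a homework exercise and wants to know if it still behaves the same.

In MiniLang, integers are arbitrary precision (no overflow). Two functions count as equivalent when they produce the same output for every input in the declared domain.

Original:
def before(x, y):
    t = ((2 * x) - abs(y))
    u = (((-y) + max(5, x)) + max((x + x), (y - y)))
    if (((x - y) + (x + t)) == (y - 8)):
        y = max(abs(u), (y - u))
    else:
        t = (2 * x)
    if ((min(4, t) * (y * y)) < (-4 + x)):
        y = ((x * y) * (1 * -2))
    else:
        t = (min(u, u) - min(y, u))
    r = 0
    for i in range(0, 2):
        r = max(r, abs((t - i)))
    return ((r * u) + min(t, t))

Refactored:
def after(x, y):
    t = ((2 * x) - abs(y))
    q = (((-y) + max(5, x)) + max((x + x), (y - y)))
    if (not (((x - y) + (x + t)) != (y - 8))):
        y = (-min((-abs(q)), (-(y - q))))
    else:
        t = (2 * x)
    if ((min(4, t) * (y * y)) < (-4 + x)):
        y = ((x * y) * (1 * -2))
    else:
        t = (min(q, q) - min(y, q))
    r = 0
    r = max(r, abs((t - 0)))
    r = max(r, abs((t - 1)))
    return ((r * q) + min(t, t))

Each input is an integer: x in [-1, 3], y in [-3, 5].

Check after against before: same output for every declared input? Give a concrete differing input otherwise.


Behavior is preserved: although min/max/abs usage differs; also comparison usage differs; also constant usage differs; also boolean connective usage differs; also loop structure differs; also arithmetic usage differs; also local variable names differ, the outputs never diverge.
Spot check at x=2, y=4 — before: t := 0 | u := 5 | (((x - y) + (x + t)) == (y - 8)): false | t := 4 | ((min(4, t) * (y * y)) < (-4 + x)): false | t := 1 | r := 0 | iter i=0: | r := 1 | iter i=1: | r := 1 | result 6. after: t := 0 | q := 5 | (not (((x - y) + (x + t)) != (y - 8))): false | t := 4 | ((min(4, t) * (y * y)) < (-4 + x)): false | t := 1 | r := 0 | r := 1 | r := 1 | result 6. Both give 6.
Checked all 45 inputs in the declared domain: the outputs agree on every one.
verdict: equivalent


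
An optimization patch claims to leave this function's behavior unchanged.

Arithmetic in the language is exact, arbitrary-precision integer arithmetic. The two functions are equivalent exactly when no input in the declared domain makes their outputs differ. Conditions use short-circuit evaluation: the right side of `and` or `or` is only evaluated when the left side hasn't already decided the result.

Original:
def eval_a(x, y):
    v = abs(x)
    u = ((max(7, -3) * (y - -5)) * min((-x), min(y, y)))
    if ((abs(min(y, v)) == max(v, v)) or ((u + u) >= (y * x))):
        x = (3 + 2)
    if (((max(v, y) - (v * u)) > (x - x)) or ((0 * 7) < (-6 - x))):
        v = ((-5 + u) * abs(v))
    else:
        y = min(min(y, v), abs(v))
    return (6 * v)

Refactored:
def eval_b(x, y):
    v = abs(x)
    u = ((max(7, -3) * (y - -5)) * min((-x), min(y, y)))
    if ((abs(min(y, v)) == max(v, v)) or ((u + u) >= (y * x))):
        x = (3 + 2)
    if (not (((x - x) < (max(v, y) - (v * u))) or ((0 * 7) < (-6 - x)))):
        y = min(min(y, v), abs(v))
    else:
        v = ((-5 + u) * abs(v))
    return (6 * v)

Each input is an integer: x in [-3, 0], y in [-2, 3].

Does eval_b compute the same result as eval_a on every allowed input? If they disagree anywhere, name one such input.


This is a faithful refactor — boolean connective usage differs; comparison usage differs, but the computed results match everywhere.
As a probe, take x=-3, y=-1: eval_a runs v=3, then u=-28, then ((abs(min(y, v)) == max(v, v)) or ((u + u) >= (y * x))) is false, then (((max(v, y) - (v * u)) > (x - x)) or ((0 * 7) < (-6 - x))) is true, then v=-99, then returns -594; eval_b runs v=3, then u=-28, then ((abs(min(y, v)) == max(v, v)) or ((u + u) >= (y * x))) is false, then (not (((x - x) < (max(v, y) - (v * u))) or ((0 * 7) < (-6 - x)))) is false, then v=-99, then returns -594; both end at -594.
Sweeping the whole domain (24 inputs) finds no disagreement.
verdict: equivalent


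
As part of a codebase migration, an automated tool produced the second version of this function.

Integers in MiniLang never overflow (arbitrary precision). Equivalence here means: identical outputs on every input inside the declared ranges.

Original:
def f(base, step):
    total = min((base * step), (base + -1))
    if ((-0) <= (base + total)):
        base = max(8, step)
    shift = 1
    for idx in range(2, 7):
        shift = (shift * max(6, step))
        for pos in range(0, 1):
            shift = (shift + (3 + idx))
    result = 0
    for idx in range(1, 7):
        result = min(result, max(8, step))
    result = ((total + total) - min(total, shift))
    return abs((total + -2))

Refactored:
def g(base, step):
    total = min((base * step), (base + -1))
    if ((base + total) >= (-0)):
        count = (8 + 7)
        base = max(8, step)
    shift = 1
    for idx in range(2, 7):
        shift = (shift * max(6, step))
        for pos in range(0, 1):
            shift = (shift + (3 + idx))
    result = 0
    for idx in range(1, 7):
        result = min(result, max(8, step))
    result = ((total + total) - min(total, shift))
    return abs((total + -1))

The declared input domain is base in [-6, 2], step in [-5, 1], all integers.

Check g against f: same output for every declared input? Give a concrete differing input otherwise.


Try base=-6, step=-5.
f: total := -7 | ((-0) <= (base + total)): false | shift := 1 | iter idx=2: | shift := 6 | iter pos=0: | shift := 11 | iter idx=3: | shift := 66 | iter pos=0: | shift := 72 | iter idx=4: | shift := 432 | iter pos=0: | shift := 439 | iter idx=5: | shift := 2634 | iter pos=0: | shift := 2642 | iter idx=6: | shift := 15852 | iter pos=0: | shift := 15861 | result := 0 | iter idx=1: | result := 0 | iter idx=2: | result := 0 | iter idx=3: | result := 0 | iter idx=4: | result := 0 | iter idx=5: | result := 0 | iter idx=6: | result := 0 | result := -7 | result 9
g: total := -7 | ((base + total) >= (-0)): false | shift := 1 | iter idx=2: | shift := 6 | iter pos=0: | shift := 11 | iter idx=3: | shift := 66 | iter pos=0: | shift := 72 | iter idx=4: | shift := 432 | iter pos=0: | shift := 439 | iter idx=5: | shift := 2634 | iter pos=0: | shift := 2642 | iter idx=6: | shift := 15852 | iter pos=0: | shift := 15861 | result := 0 | iter idx=1: | result := 0 | iter idx=2: | result := 0 | iter idx=3: | result := 0 | iter idx=4: | result := 0 | iter idx=5: | result := 0 | iter idx=6: | result := 0 | result := -7 | result 8
9 against 8: the behavior changed.
verdict: not equivalent; witness: base=-6, step=-5


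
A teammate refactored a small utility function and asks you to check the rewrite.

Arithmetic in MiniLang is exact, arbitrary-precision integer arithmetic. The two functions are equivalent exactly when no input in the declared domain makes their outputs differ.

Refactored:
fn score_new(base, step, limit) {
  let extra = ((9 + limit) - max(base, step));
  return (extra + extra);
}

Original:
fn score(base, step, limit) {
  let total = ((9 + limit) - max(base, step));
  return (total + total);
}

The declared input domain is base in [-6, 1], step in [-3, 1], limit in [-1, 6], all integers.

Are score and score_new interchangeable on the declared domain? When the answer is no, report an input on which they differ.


The two are interchangeable: local variable names differ, and every declared input agrees.
As a probe, take base=-2, step=0, limit=5: score runs total = 14; return 28; score_new runs extra = 14; return 28; both end at 28.
Checked all 320 inputs in the declared domain: the outputs agree on every one.
verdict: equivalent


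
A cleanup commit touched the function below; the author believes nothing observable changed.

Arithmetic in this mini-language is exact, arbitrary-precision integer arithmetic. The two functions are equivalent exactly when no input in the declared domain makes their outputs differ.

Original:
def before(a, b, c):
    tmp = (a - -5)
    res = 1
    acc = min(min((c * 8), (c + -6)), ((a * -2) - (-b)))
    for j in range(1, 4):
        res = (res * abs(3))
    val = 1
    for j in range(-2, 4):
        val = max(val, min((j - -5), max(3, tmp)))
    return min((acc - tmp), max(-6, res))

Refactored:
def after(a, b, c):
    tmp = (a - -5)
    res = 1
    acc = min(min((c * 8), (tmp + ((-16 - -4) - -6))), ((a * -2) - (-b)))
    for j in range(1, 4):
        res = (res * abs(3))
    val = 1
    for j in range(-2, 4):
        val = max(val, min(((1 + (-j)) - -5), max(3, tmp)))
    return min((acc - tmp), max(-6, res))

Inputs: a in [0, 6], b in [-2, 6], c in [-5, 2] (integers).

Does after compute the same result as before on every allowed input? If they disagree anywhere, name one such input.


a=0, b=-2, c=0 yields -11 from before but -7 from after.
verdict: not equivalent; witness: a=0, b=-2, c=0


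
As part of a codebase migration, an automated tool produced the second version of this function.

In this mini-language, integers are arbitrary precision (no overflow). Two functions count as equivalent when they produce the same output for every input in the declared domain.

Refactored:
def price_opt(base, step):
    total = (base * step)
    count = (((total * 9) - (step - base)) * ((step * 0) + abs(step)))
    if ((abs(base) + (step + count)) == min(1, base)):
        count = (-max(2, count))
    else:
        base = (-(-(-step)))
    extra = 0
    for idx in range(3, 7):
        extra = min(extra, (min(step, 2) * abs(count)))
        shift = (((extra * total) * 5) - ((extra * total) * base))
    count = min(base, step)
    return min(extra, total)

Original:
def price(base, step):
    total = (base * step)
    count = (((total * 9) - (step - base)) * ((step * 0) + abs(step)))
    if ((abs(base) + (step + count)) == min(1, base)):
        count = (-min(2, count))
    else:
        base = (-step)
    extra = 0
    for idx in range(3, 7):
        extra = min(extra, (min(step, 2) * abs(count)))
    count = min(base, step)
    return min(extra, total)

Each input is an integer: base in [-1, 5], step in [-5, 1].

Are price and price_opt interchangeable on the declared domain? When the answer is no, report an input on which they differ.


Take base=0, step=-1.
price: total=0, then count=1, then ((abs(base) + (step + count)) == min(1, base)) is true, then count=-1, then extra=0, then (idx=3), then extra=-1, then (idx=4), then extra=-1, then (idx=5), then extra=-1, then (idx=6), then extra=-1, then count=-1, then returns -1
price_opt: total=0, then count=1, then ((abs(base) + (step + count)) == min(1, base)) is true, then count=-2, then extra=0, then (idx=3), then extra=-2, then shift=0, then (idx=4), then extra=-2, then shift=0, then (idx=5), then extra=-2, then shift=0, then (idx=6), then extra=-2, then shift=0, then count=-1, then returns -2
-1 != -2, so the rewrite changes behavior.
verdict: not equivalent; witness: base=0, step=-1


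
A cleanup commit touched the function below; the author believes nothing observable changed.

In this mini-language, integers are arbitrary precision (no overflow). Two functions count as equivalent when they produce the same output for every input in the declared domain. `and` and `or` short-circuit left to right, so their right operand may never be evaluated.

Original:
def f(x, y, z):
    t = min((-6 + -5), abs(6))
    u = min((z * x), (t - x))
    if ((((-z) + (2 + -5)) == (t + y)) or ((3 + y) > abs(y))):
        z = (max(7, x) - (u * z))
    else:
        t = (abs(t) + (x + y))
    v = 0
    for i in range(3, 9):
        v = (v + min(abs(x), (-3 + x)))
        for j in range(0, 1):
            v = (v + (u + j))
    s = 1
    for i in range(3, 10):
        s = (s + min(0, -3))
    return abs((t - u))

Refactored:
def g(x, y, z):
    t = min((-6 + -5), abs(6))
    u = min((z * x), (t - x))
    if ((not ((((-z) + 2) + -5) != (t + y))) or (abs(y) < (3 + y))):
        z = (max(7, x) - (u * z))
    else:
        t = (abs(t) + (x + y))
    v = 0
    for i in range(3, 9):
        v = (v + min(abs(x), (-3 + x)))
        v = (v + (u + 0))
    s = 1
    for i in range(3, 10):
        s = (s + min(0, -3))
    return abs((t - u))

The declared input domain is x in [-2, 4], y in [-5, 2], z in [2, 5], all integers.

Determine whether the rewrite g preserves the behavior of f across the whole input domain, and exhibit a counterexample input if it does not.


Although boolean connective usage differs; and local variable names differ; and comparison usage differs; and loop structure differs; and constant usage differs; and statement counts differ, 224/224 inputs agree.
verdict: equivalent


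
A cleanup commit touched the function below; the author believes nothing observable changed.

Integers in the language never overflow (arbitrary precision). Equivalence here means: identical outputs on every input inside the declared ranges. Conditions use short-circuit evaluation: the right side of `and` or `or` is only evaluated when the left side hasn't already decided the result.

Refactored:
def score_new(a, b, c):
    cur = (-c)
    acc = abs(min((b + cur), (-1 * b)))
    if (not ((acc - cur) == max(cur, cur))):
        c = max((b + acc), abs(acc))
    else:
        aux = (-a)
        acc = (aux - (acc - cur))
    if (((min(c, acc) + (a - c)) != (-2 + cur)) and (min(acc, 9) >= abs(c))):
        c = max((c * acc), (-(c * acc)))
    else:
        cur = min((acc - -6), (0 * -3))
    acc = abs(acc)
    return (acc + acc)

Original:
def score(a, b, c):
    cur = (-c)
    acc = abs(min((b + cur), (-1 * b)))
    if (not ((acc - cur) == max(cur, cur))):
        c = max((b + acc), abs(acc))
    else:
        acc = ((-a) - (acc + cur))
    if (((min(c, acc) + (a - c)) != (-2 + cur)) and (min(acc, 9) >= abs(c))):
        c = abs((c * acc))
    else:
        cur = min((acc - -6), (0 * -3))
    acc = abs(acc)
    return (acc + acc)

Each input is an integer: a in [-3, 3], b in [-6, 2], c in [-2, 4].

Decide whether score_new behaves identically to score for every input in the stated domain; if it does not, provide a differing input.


On input a=-3, b=-6, c=-2, score returns 6 while score_new returns 2.
verdict: not equivalent; witness: a=-3, b=-6, c=-2


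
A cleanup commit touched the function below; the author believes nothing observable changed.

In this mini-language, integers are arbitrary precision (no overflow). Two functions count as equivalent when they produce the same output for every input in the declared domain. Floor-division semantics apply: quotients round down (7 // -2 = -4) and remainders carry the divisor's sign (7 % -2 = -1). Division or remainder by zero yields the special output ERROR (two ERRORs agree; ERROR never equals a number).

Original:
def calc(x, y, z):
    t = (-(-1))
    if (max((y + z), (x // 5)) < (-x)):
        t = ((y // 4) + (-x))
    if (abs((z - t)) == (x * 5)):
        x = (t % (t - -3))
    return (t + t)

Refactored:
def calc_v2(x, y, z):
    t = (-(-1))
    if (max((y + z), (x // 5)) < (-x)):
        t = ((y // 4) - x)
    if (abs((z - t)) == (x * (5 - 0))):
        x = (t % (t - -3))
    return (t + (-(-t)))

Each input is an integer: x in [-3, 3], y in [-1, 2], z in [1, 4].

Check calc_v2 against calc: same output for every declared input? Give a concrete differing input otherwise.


Side by side, the visible changes include: arithmetic usage differs, plus constant usage differs.
Tracing x=2, y=1, z=2: calc: t := 1 | (max((y + z), (x // 5)) < (-x)): false | (abs((z - t)) == (x * 5)): false | result 2 | calc_v2: t := 1 | (max((y + z), (x // 5)) < (-x)): false | (abs((z - t)) == (x * (5 - 0))): false | result 2 — matching result 2.
Checked all 112 inputs in the declared domain: the outputs agree on every one.
verdict: equivalent
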